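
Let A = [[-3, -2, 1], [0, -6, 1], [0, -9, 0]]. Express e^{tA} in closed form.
e^{tA} = [[e^{-3*t}, t*(-3*t - 4)*e^{-3*t}/2, t*(t + 2)*e^{-3*t}/2], [0, (1 - 3*t)*e^{-3*t}, t*e^{-3*t}], [0, -9*t*e^{-3*t}, (3*t + 1)*e^{-3*t}]]

A has Jordan form J = [[-3, 1, 0], [0, -3, 1], [0, 0, -3]] with A = PJP^{-1}, so e^{tA} = P e^{tJ} P^{-1}.

For a Jordan block J_k(λ), e^{tJ_k(λ)} = e^{λt} · (I + tN + t^2 N^2/2! + ... + t^{k-1} N^{k-1}/(k-1)!) where N is the nilpotent superdiagonal part.

Assembling the blocks and conjugating back gives the entries of e^{tA} as shown above.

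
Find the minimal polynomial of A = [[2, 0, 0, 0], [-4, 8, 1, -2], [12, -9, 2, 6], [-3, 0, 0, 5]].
The characteristic polynomial factors as (x - 5)^3(x - 2). The minimal polynomial is ∏(x - λ)^{k_λ} where k_λ is the size of the largest Jordan block at λ.

For λ = 2: rank(A - 2I) = 3, and the largest Jordan block has size 1 (the smallest k with rank((A - 2I)^k) = rank((A - 2I)^(k+1))).
For λ = 5: rank(A - 5I) = 2, and the largest Jordan block has size 2 (the smallest k with rank((A - 5I)^k) = rank((A - 5I)^(k+1))).

So m_A(x) = (x - 5)^2(x - 2).

m_A(x) = (x - 5)^2(x - 2)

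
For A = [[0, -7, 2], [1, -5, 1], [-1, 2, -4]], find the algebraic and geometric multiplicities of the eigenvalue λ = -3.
The characteristic polynomial is (x + 3)^3, so the factor x + 3 appears with exponent 3: the algebraic multiplicity is 3.

rank(A + 3I) = 2, so the eigenspace has dimension 3 - 2 = 1: the geometric multiplicity is 1.

Since 1 < 3, A is not diagonalizable.

algebraic multiplicity 3, geometric multiplicity 1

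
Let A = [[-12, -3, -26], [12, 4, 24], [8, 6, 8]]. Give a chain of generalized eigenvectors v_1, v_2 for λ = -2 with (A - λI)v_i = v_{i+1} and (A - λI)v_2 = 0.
We seek v_1 ∈ ker((A + 2I)^2) \ ker(A + 2I), then set v_{i+1} = (A + 2I) v_i.

One such chain is v_1 = [[6, -5, -2]]^T, v_2 = [[7, -6, -2]]^T. Check: (A + 2I) v_2 = [[0, 0, 0]]^T = 0.

v_1 = [[6, -5, -2]]^T, v_2 = [[7, -6, -2]]^T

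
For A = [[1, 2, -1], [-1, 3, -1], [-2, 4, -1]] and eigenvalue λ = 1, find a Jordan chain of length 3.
v_1 = [[-2, 2, 5]]^T, v_2 = [[-1, 1, 2]]^T, v_3 = [[0, 1, 2]]^T

We seek v_1 ∈ ker((A - I)^3) \ ker((A - I)^2), then set v_{i+1} = (A - I) v_i.

One such chain is v_1 = [[-2, 2, 5]]^T, v_2 = [[-1, 1, 2]]^T, v_3 = [[0, 1, 2]]^T. Check: (A - I) v_3 = [[0, 0, 0]]^T = 0.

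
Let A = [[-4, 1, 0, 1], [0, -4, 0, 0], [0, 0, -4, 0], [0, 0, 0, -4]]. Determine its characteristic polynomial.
xI - A = [[x + 4, -1, 0, -1], [0, x + 4, 0, 0], [0, 0, x + 4, 0], [0, 0, 0, x + 4]].

Expanding det(xI - A) along the first row:
det(xI - A) = + (x + 4)·det([[x + 4, 0, 0], [0, x + 4, 0], [0, 0, x + 4]]) - (-1)·det([[0, 0, 0], [0, x + 4, 0], [0, 0, x + 4]]) + (0)·det([[0, x + 4, 0], [0, 0, 0], [0, 0, x + 4]]) - (-1)·det([[0, x + 4, 0], [0, 0, x + 4], [0, 0, 0]]).

Evaluating gives χ_A(x) = x^4 + 16x^3 + 96x^2 + 256x + 256 = (x + 4)^4.

χ_A(x) = (x + 4)^4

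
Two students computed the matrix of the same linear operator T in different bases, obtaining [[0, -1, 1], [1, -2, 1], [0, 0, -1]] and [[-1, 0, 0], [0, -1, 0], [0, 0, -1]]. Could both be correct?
Both have characteristic polynomial (x + 1)^3, but the minimal polynomial of A is (x + 1)^2 while the minimal polynomial of B is x + 1. The minimal polynomial is a similarity invariant, so A and B are not similar.

No.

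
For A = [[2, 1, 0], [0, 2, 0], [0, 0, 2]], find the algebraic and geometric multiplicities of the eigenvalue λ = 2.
algebraic multiplicity 3, geometric multiplicity 2

The characteristic polynomial is (x - 2)^3, so the factor x - 2 appears with exponent 3: the algebraic multiplicity is 3.

rank(A - 2I) = 1, so the eigenspace has dimension 3 - 1 = 2: the geometric multiplicity is 2.

Since 2 < 3, A is not diagonalizable.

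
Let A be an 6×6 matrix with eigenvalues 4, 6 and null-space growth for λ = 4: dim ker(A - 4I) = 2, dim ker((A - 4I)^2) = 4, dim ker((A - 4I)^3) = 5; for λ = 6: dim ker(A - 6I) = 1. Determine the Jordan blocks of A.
Jordan blocks: (4, 3), (4, 2), (6, 1)

λ = 4: successive nullity increments [2, 2, 1] count blocks of size ≥ k; block sizes are [3, 2].
λ = 6: successive nullity increments [1] count blocks of size ≥ k; block sizes are [1].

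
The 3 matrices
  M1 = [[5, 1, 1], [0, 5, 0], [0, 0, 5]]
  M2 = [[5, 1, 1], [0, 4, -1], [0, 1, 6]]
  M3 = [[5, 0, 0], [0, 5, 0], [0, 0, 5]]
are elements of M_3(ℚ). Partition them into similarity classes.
2 classes: {M1, M2}, {M3}

Characteristic polynomials: χ_{M1} = (x - 5)^3, χ_{M2} = (x - 5)^3, χ_{M3} = (x - 5)^3.

{M1, M2}: invariant factors x - 5, (x - 5)^2.

{M3}: invariant factors x - 5, x - 5, x - 5.

Matrices are similar if and only if their invariant-factor lists agree; the partition into similarity classes is {M1, M2}, {M3}.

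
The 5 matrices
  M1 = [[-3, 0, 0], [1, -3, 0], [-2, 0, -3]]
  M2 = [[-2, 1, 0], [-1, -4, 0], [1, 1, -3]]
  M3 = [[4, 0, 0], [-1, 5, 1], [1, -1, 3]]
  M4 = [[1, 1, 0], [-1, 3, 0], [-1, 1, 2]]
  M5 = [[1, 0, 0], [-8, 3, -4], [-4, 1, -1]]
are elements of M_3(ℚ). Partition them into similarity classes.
Characteristic polynomials: χ_{M1} = (x + 3)^3, χ_{M2} = (x + 3)^3, χ_{M3} = (x - 4)^3, χ_{M4} = (x - 2)^3, χ_{M5} = (x - 1)^3.

{M1, M2}: invariant factors x + 3, (x + 3)^2.

{M3}: invariant factors x - 4, (x - 4)^2.

{M4}: invariant factors x - 2, (x - 2)^2.

{M5}: invariant factors x - 1, (x - 1)^2.

Matrices are similar if and only if their invariant-factor lists agree; the partition into similarity classes is {M1, M2}, {M3}, {M4}, {M5}.

4 classes: {M1, M2}, {M3}, {M4}, {M5}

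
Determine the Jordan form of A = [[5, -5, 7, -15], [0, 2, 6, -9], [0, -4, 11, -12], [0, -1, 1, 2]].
The characteristic polynomial is det(xI - A) = (x - 5)^4, so the eigenvalues are 5 (algebraic multiplicity 4).

For λ = 5: rank(A - 5I) = 2, rank((A - 5I)^2) = 1, rank((A - 5I)^3) = 0. The eigenspace has dimension 4 - 2 = 2, so there are 2 Jordan blocks; the rank sequence gives block sizes [3, 1].

Assembling the blocks gives the Jordan form J above.

J = [[5, 1, 0, 0], [0, 5, 1, 0], [0, 0, 5, 0], [0, 0, 0, 5]]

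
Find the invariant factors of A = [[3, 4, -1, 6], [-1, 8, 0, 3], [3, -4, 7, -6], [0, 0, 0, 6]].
x - 6, (x - 6)^3

The Jordan structure of A has elementary divisors (x - 6)^3, (x - 6). Arranging the block sizes at each eigenvalue in decreasing order and taking row products gives the invariant factors.

Invariant factors (smallest first, each dividing the next): x - 6, (x - 6)^3.

Check: the last factor (x - 6)^3 is the minimal polynomial, and the product (x - 6)^4 is the characteristic polynomial.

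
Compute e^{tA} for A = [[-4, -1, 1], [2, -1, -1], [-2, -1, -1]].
A has Jordan form J = [[-2, 1, 0], [0, -2, 0], [0, 0, -2]] with A = PJP^{-1}, so e^{tA} = P e^{tJ} P^{-1}.

For a Jordan block J_k(λ), e^{tJ_k(λ)} = e^{λt} · (I + tN + t^2 N^2/2! + ... + t^{k-1} N^{k-1}/(k-1)!) where N is the nilpotent superdiagonal part.

Assembling the blocks and conjugating back gives the entries of e^{tA} as shown above.

e^{tA} = [[(1 - 2*t)*e^{-2*t}, -t*e^{-2*t}, t*e^{-2*t}], [2*t*e^{-2*t}, (t + 1)*e^{-2*t}, -t*e^{-2*t}], [-2*t*e^{-2*t}, -t*e^{-2*t}, (t + 1)*e^{-2*t}]]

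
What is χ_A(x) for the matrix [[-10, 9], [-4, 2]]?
xI - A = [[x + 10, -9], [4, x - 2]].

Expanding det(xI - A) along the first row:
det(xI - A) = + (x + 10)·det([[x - 2]]) - (-9)·det([[4]]).

Evaluating gives χ_A(x) = x^2 + 8x + 16 = (x + 4)^2.

χ_A(x) = (x + 4)^2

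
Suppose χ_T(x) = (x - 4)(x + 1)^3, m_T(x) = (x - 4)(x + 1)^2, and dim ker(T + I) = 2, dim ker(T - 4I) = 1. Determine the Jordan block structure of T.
λ = -1: algebraic multiplicity 3 (exponent in χ_T), largest block size 2 (exponent in m_T), 2 blocks (geometric multiplicity). These force block sizes [2, 1].
λ = 4: algebraic multiplicity 1 (exponent in χ_T), largest block size 1 (exponent in m_T), 1 block (geometric multiplicity). This forces block sizes [1].

Jordan blocks: (-1, 2), (-1, 1), (4, 1)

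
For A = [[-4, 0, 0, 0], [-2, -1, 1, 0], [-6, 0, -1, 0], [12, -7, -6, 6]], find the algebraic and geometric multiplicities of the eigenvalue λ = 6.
algebraic multiplicity 1, geometric multiplicity 1

The characteristic polynomial is (x - 6)(x + 1)^2(x + 4), so the factor x - 6 appears with exponent 1: the algebraic multiplicity is 1.

rank(A - 6I) = 3, so the eigenspace has dimension 4 - 3 = 1: the geometric multiplicity is 1.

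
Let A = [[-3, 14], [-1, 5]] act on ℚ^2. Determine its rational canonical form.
The invariant factors of A (the non-unit diagonal entries of the Smith normal form of xI - A over ℚ[x]) are x^2 - 2x - 1, each dividing the next. The characteristic polynomial is their product, x^2 - 2x - 1.

The rational canonical form is the block-diagonal matrix of companion matrices C(f_i):
R = [[0, 1], [1, 2]].

Note the characteristic polynomial does not split into linear factors over ℚ, so A has no Jordan form over ℚ; the rational canonical form exists over any field.

R = [[0, 1], [1, 2]]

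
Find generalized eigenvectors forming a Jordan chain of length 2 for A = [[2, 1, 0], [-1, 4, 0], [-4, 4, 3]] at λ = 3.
v_1 = [[1, 2, 3]]^T, v_2 = [[1, 1, 4]]^T

We seek v_1 ∈ ker((A - 3I)^2) \ ker(A - 3I), then set v_{i+1} = (A - 3I) v_i.

One such chain is v_1 = [[1, 2, 3]]^T, v_2 = [[1, 1, 4]]^T. Check: (A - 3I) v_2 = [[0, 0, 0]]^T = 0.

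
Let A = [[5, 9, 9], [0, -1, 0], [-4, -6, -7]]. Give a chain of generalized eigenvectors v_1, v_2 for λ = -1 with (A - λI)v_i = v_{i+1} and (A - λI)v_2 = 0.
We seek v_1 ∈ ker((A + I)^2) \ ker(A + I), then set v_{i+1} = (A + I) v_i.

One such chain is v_1 = [[8, 2, -7]]^T, v_2 = [[3, 0, -2]]^T. Check: (A + I) v_2 = [[0, 0, 0]]^T = 0.

v_1 = [[8, 2, -7]]^T, v_2 = [[3, 0, -2]]^T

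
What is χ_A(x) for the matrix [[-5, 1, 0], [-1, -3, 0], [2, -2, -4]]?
xI - A = [[x + 5, -1, 0], [1, x + 3, 0], [-2, 2, x + 4]].

Expanding det(xI - A) along the first row:
det(xI - A) = + (x + 5)·det([[x + 3, 0], [2, x + 4]]) - (-1)·det([[1, 0], [-2, x + 4]]) + (0)·det([[1, x + 3], [-2, 2]]).

Evaluating gives χ_A(x) = x^3 + 12x^2 + 48x + 64 = (x + 4)^3.

χ_A(x) = (x + 4)^3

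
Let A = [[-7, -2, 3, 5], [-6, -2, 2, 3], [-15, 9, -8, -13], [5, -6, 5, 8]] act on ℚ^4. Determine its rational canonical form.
R = [[0, 0, 0, 16], [1, 0, 0, -8], [0, 1, 0, -23], [0, 0, 1, -9]]

The invariant factors of A (the non-unit diagonal entries of the Smith normal form of xI - A over ℚ[x]) are (x + 4)^2(x^2 + x - 1), each dividing the next. The characteristic polynomial is their product, (x + 4)^2(x^2 + x - 1).

The rational canonical form is the block-diagonal matrix of companion matrices C(f_i):
R = [[0, 0, 0, 16], [1, 0, 0, -8], [0, 1, 0, -23], [0, 0, 1, -9]].

Note the characteristic polynomial does not split into linear factors over ℚ, so A has no Jordan form over ℚ; the rational canonical form exists over any field.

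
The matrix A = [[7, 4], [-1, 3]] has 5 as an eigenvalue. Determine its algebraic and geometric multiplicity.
The characteristic polynomial is (x - 5)^2, so the factor x - 5 appears with exponent 2: the algebraic multiplicity is 2.

rank(A - 5I) = 1, so the eigenspace has dimension 2 - 1 = 1: the geometric multiplicity is 1.

Since 1 < 2, A is not diagonalizable.

algebraic multiplicity 2, geometric multiplicity 1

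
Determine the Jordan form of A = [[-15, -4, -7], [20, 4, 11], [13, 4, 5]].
The characteristic polynomial is det(xI - A) = (x + 2)^3, so the eigenvalues are -2 (algebraic multiplicity 3).

For λ = -2: rank(A + 2I) = 2, rank((A + 2I)^2) = 1, rank((A + 2I)^3) = 0. The eigenspace has dimension 3 - 2 = 1, so there is 1 Jordan block; the rank sequence gives block sizes [3].

Assembling the blocks gives the Jordan form J above.

J = [[-2, 1, 0], [0, -2, 1], [0, 0, -2]]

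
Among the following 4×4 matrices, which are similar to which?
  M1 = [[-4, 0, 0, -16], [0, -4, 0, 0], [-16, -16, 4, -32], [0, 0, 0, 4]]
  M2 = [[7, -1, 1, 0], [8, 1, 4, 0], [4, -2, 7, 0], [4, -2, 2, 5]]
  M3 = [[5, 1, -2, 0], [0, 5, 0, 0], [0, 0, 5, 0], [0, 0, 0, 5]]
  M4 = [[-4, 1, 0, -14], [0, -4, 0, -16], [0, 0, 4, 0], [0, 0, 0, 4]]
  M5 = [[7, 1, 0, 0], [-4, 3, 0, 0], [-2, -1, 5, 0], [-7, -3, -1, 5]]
Characteristic polynomials: χ_{M1} = (x - 4)^2(x + 4)^2, χ_{M2} = (x - 5)^4, χ_{M3} = (x - 5)^4, χ_{M4} = (x - 4)^2(x + 4)^2, χ_{M5} = (x - 5)^4.

{M1}: invariant factors (x - 4)(x + 4), (x - 4)(x + 4).

{M2, M3}: invariant factors x - 5, x - 5, (x - 5)^2.

{M4}: invariant factors x - 4, (x - 4)(x + 4)^2.

{M5}: invariant factors (x - 5)^2, (x - 5)^2.

Matrices are similar if and only if their invariant-factor lists agree; the partition into similarity classes is {M1}, {M2, M3}, {M4}, {M5}.

4 classes: {M1}, {M2, M3}, {M4}, {M5}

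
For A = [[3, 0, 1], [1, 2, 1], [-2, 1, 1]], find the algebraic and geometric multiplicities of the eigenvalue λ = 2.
algebraic multiplicity 3, geometric multiplicity 1

The characteristic polynomial is (x - 2)^3, so the factor x - 2 appears with exponent 3: the algebraic multiplicity is 3.

rank(A - 2I) = 2, so the eigenspace has dimension 3 - 2 = 1: the geometric multiplicity is 1.

Since 1 < 3, A is not diagonalizable.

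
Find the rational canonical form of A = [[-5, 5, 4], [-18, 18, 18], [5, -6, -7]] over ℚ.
R = [[0, 0, -18], [1, 0, 3], [0, 1, 6]]

The invariant factors of A (the non-unit diagonal entries of the Smith normal form of xI - A over ℚ[x]) are (x - 6)(x^2 - 3), each dividing the next. The characteristic polynomial is their product, (x - 6)(x^2 - 3).

The rational canonical form is the block-diagonal matrix of companion matrices C(f_i):
R = [[0, 0, -18], [1, 0, 3], [0, 1, 6]].

Note the characteristic polynomial does not split into linear factors over ℚ, so A has no Jordan form over ℚ; the rational canonical form exists over any field.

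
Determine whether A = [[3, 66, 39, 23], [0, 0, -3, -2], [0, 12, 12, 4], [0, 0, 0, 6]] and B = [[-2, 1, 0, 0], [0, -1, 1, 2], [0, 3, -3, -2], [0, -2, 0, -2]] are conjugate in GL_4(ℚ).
No.

trace(A) = 21 but trace(B) = -8. The trace is a similarity invariant, so A and B are not similar.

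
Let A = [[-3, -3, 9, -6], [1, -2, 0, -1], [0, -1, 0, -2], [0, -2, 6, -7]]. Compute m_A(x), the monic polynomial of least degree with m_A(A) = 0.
m_A(x) = (x + 3)^3

The characteristic polynomial factors as (x + 3)^4. The minimal polynomial is ∏(x - λ)^{k_λ} where k_λ is the size of the largest Jordan block at λ.

For λ = -3: rank(A + 3I) = 2, and the largest Jordan block has size 3 (the smallest k with rank((A + 3I)^k) = rank((A + 3I)^(k+1))).

So m_A(x) = (x + 3)^3.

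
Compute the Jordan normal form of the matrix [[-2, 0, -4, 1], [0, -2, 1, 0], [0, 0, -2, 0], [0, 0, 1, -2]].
The characteristic polynomial is det(xI - A) = (x + 2)^4, so the eigenvalues are -2 (algebraic multiplicity 4).

For λ = -2: rank(A + 2I) = 2, rank((A + 2I)^2) = 1, rank((A + 2I)^3) = 0. The eigenspace has dimension 4 - 2 = 2, so there are 2 Jordan blocks; the rank sequence gives block sizes [3, 1].

Assembling the blocks gives the Jordan form J above.

J = [[-2, 1, 0, 0], [0, -2, 1, 0], [0, 0, -2, 0], [0, 0, 0, -2]]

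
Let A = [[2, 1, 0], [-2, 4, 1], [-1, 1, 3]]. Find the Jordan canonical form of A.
The characteristic polynomial is det(xI - A) = (x - 3)^3, so the eigenvalues are 3 (algebraic multiplicity 3).

For λ = 3: rank(A - 3I) = 2, rank((A - 3I)^2) = 1, rank((A - 3I)^3) = 0. The eigenspace has dimension 3 - 2 = 1, so there is 1 Jordan block; the rank sequence gives block sizes [3].

Assembling the blocks gives the Jordan form J above.

J = [[3, 1, 0], [0, 3, 1], [0, 0, 3]]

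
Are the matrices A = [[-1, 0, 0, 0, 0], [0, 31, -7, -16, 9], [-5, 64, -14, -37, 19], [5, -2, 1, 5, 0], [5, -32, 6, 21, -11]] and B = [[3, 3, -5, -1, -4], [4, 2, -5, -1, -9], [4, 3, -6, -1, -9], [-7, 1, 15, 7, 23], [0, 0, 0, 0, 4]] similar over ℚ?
Two matrices over a field are similar if and only if they have the same invariant factors.

Both A and B have characteristic polynomial (x - 4)^3(x + 1)^2 and minimal polynomial (x - 4)^3(x + 1). Computing further, both have invariant factors x + 1, (x - 4)^3(x + 1). Hence A and B are similar.

Yes.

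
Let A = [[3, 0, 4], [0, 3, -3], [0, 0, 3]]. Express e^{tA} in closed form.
A has Jordan form J = [[3, 1, 0], [0, 3, 0], [0, 0, 3]] with A = PJP^{-1}, so e^{tA} = P e^{tJ} P^{-1}.

For a Jordan block J_k(λ), e^{tJ_k(λ)} = e^{λt} · (I + tN + t^2 N^2/2! + ... + t^{k-1} N^{k-1}/(k-1)!) where N is the nilpotent superdiagonal part.

Assembling the blocks and conjugating back gives the entries of e^{tA} as shown above.

e^{tA} = [[e^{3*t}, 0, 4*t*e^{3*t}], [0, e^{3*t}, -3*t*e^{3*t}], [0, 0, e^{3*t}]]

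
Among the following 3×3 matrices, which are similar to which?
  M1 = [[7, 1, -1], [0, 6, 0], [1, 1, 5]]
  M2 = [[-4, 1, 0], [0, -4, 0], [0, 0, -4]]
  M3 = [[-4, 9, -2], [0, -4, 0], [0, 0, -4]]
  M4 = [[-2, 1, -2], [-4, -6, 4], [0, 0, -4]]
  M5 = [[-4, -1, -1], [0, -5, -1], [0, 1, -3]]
2 classes: {M1}, {M2, M3, M4, M5}

Characteristic polynomials: χ_{M1} = (x - 6)^3, χ_{M2} = (x + 4)^3, χ_{M3} = (x + 4)^3, χ_{M4} = (x + 4)^3, χ_{M5} = (x + 4)^3.

{M1}: invariant factors x - 6, (x - 6)^2.

{M2, M3, M4, M5}: invariant factors x + 4, (x + 4)^2.

Matrices are similar if and only if their invariant-factor lists agree; the partition into similarity classes is {M1}, {M2, M3, M4, M5}.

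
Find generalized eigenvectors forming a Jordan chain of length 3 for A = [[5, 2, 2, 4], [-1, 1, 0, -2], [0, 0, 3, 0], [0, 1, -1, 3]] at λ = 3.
v_1 = [[-3, 0, 0, 1]]^T, v_2 = [[-2, 1, 0, 0]]^T, v_3 = [[-2, 0, 0, 1]]^T

We seek v_1 ∈ ker((A - 3I)^3) \ ker((A - 3I)^2), then set v_{i+1} = (A - 3I) v_i.

One such chain is v_1 = [[-3, 0, 0, 1]]^T, v_2 = [[-2, 1, 0, 0]]^T, v_3 = [[-2, 0, 0, 1]]^T. Check: (A - 3I) v_3 = [[0, 0, 0, 0]]^T = 0.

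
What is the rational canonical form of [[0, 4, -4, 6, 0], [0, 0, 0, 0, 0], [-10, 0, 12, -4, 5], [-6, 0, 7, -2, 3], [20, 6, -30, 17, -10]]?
The invariant factors of A (the non-unit diagonal entries of the Smith normal form of xI - A over ℚ[x]) are x, x(x^3 - x + 1), each dividing the next. The characteristic polynomial is their product, x^2(x^3 - x + 1).

The rational canonical form is the block-diagonal matrix of companion matrices C(f_i):
R = [[0, 0, 0, 0, 0], [0, 0, 0, 0, 0], [0, 1, 0, 0, -1], [0, 0, 1, 0, 1], [0, 0, 0, 1, 0]].

Note the characteristic polynomial does not split into linear factors over ℚ, so A has no Jordan form over ℚ; the rational canonical form exists over any field.

R = [[0, 0, 0, 0, 0], [0, 0, 0, 0, 0], [0, 1, 0, 0, -1], [0, 0, 1, 0, 1], [0, 0, 0, 1, 0]]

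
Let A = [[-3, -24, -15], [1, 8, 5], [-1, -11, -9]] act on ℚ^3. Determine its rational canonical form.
The invariant factors of A (the non-unit diagonal entries of the Smith normal form of xI - A over ℚ[x]) are x(x - 1)(x + 5), each dividing the next. The characteristic polynomial is their product, x(x - 1)(x + 5).

The rational canonical form is the block-diagonal matrix of companion matrices C(f_i):
R = [[0, 0, 0], [1, 0, 5], [0, 1, -4]].

R = [[0, 0, 0], [1, 0, 5], [0, 1, -4]]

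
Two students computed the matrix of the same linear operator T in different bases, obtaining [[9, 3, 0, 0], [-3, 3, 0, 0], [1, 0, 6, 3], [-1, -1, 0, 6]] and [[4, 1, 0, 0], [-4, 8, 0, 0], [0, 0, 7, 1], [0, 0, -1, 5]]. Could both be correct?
Two matrices over a field are similar if and only if they have the same invariant factors.

Both A and B have characteristic polynomial (x - 6)^4 and minimal polynomial (x - 6)^2. Computing further, both have invariant factors (x - 6)^2, (x - 6)^2. Hence A and B are similar.

Yes.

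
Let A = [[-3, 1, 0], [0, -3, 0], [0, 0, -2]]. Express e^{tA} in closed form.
A has Jordan form J = [[-3, 1, 0], [0, -3, 0], [0, 0, -2]] with A = PJP^{-1}, so e^{tA} = P e^{tJ} P^{-1}.

For a Jordan block J_k(λ), e^{tJ_k(λ)} = e^{λt} · (I + tN + t^2 N^2/2! + ... + t^{k-1} N^{k-1}/(k-1)!) where N is the nilpotent superdiagonal part.

Assembling the blocks and conjugating back gives the entries of e^{tA} as shown above.

e^{tA} = [[e^{-3*t}, t*e^{-3*t}, 0], [0, e^{-3*t}, 0], [0, 0, e^{-2*t}]]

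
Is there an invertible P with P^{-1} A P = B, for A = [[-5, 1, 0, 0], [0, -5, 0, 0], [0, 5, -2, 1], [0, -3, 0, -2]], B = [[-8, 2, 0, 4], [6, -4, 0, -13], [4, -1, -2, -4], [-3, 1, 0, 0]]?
Two matrices over a field are similar if and only if they have the same invariant factors.

Both A and B have characteristic polynomial (x + 2)^2(x + 5)^2 and minimal polynomial (x + 2)^2(x + 5)^2. Computing further, both have invariant factors (x + 2)^2(x + 5)^2. Hence A and B are similar.

Yes.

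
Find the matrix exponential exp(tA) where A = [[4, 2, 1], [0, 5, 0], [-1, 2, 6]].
A has Jordan form J = [[5, 1, 0], [0, 5, 0], [0, 0, 5]] with A = PJP^{-1}, so e^{tA} = P e^{tJ} P^{-1}.

For a Jordan block J_k(λ), e^{tJ_k(λ)} = e^{λt} · (I + tN + t^2 N^2/2! + ... + t^{k-1} N^{k-1}/(k-1)!) where N is the nilpotent superdiagonal part.

Assembling the blocks and conjugating back gives the entries of e^{tA} as shown above.

e^{tA} = [[(1 - t)*e^{5*t}, 2*t*e^{5*t}, t*e^{5*t}], [0, e^{5*t}, 0], [-t*e^{5*t}, 2*t*e^{5*t}, (t + 1)*e^{5*t}]]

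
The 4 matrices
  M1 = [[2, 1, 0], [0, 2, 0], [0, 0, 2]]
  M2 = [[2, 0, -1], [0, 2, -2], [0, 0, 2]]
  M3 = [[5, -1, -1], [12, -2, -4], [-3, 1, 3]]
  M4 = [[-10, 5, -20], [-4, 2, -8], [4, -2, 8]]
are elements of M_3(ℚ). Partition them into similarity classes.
Characteristic polynomials: χ_{M1} = (x - 2)^3, χ_{M2} = (x - 2)^3, χ_{M3} = (x - 2)^3, χ_{M4} = x^3.

{M1, M2, M3}: invariant factors x - 2, (x - 2)^2.

{M4}: invariant factors x, x^2.

Matrices are similar if and only if their invariant-factor lists agree; the partition into similarity classes is {M1, M2, M3}, {M4}.

2 classes: {M1, M2, M3}, {M4}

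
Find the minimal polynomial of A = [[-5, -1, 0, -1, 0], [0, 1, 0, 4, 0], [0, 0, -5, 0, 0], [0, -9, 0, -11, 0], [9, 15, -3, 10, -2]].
The characteristic polynomial factors as (x + 2)(x + 5)^4. The minimal polynomial is ∏(x - λ)^{k_λ} where k_λ is the size of the largest Jordan block at λ.

For λ = -5: rank(A + 5I) = 3, and the largest Jordan block has size 3 (the smallest k with rank((A + 5I)^k) = rank((A + 5I)^(k+1))).
For λ = -2: rank(A + 2I) = 4, and the largest Jordan block has size 1 (the smallest k with rank((A + 2I)^k) = rank((A + 2I)^(k+1))).

So m_A(x) = (x + 2)(x + 5)^3.

m_A(x) = (x + 2)(x + 5)^3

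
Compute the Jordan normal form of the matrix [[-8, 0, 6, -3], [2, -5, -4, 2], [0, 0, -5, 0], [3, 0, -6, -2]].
The characteristic polynomial is det(xI - A) = (x + 5)^4, so the eigenvalues are -5 (algebraic multiplicity 4).

For λ = -5: rank(A + 5I) = 1, rank((A + 5I)^2) = 0. The eigenspace has dimension 4 - 1 = 3, so there are 3 Jordan blocks; the rank sequence gives block sizes [2, 1, 1].

Assembling the blocks gives the Jordan form J above.

J = [[-5, 1, 0, 0], [0, -5, 0, 0], [0, 0, -5, 0], [0, 0, 0, -5]]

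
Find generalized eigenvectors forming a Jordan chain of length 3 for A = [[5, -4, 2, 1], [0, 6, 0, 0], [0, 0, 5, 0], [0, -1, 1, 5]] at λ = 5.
We seek v_1 ∈ ker((A - 5I)^3) \ ker((A - 5I)^2), then set v_{i+1} = (A - 5I) v_i.

One such chain is v_1 = [[0, 0, 1, 0]]^T, v_2 = [[2, 0, 0, 1]]^T, v_3 = [[1, 0, 0, 0]]^T. Check: (A - 5I) v_3 = [[0, 0, 0, 0]]^T = 0.

v_1 = [[0, 0, 1, 0]]^T, v_2 = [[2, 0, 0, 1]]^T, v_3 = [[1, 0, 0, 0]]^T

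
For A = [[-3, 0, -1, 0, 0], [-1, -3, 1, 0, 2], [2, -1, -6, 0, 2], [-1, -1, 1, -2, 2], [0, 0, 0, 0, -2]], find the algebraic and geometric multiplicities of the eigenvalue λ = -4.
The characteristic polynomial is (x + 2)^2(x + 4)^3, so the factor x + 4 appears with exponent 3: the algebraic multiplicity is 3.

rank(A + 4I) = 4, so the eigenspace has dimension 5 - 4 = 1: the geometric multiplicity is 1.

Since 1 < 3, A is not diagonalizable.

algebraic multiplicity 3, geometric multiplicity 1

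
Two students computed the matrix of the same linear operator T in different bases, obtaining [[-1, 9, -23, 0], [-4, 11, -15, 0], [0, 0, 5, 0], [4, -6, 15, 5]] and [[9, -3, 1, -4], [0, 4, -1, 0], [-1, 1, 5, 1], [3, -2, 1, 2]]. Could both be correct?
Two matrices over a field are similar if and only if they have the same invariant factors.

Both A and B have characteristic polynomial (x - 5)^4 and minimal polynomial (x - 5)^3. Computing further, both have invariant factors x - 5, (x - 5)^3. Hence A and B are similar.

Yes.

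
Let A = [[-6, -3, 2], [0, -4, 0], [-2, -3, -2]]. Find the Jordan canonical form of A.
J = [[-4, 1, 0], [0, -4, 0], [0, 0, -4]]

The characteristic polynomial is det(xI - A) = (x + 4)^3, so the eigenvalues are -4 (algebraic multiplicity 3).

For λ = -4: rank(A + 4I) = 1, rank((A + 4I)^2) = 0. The eigenspace has dimension 3 - 1 = 2, so there are 2 Jordan blocks; the rank sequence gives block sizes [2, 1].

Assembling the blocks gives the Jordan form J above.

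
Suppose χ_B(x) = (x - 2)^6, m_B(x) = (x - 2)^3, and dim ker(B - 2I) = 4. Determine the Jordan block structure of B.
λ = 2: algebraic multiplicity 6 (exponent in χ_B), largest block size 3 (exponent in m_B), 4 blocks (geometric multiplicity). These force block sizes [3, 1, 1, 1].

Jordan blocks: (2, 3), (2, 1), (2, 1), (2, 1)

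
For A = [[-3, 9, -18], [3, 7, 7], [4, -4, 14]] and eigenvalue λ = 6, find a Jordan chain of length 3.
We seek v_1 ∈ ker((A - 6I)^3) \ ker((A - 6I)^2), then set v_{i+1} = (A - 6I) v_i.

One such chain is v_1 = [[-2, 0, 1]]^T, v_2 = [[0, 1, 0]]^T, v_3 = [[9, 1, -4]]^T. Check: (A - 6I) v_3 = [[0, 0, 0]]^T = 0.

v_1 = [[-2, 0, 1]]^T, v_2 = [[0, 1, 0]]^T, v_3 = [[9, 1, -4]]^T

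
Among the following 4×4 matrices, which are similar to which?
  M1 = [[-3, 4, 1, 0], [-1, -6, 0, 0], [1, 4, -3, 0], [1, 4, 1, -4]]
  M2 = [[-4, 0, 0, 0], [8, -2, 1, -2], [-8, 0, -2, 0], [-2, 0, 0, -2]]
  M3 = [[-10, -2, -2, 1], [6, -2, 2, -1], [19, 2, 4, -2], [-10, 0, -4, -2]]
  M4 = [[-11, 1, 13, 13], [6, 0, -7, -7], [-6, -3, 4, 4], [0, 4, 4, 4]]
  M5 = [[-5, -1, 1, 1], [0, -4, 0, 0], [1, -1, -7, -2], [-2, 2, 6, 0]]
Characteristic polynomials: χ_{M1} = (x + 4)^4, χ_{M2} = (x + 2)^3(x + 4), χ_{M3} = (x + 2)^3(x + 4), χ_{M4} = x(x - 1)^2(x + 5), χ_{M5} = (x + 4)^4.

{M1, M5}: invariant factors x + 4, (x + 4)^3.

{M2}: invariant factors x + 2, (x + 2)^2(x + 4).

{M3}: invariant factors (x + 2)^3(x + 4).

{M4}: invariant factors x(x - 1)^2(x + 5).

Matrices are similar if and only if their invariant-factor lists agree; the partition into similarity classes is {M1, M5}, {M2}, {M3}, {M4}.

4 classes: {M1, M5}, {M2}, {M3}, {M4}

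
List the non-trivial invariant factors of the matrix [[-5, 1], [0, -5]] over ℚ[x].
(x + 5)^2

The Jordan structure of A has elementary divisors (x + 5)^2. Arranging the block sizes at each eigenvalue in decreasing order and taking row products gives the invariant factors.

Invariant factors (smallest first, each dividing the next): (x + 5)^2.

Check: the last factor (x + 5)^2 is the minimal polynomial, and the product (x + 5)^2 is the characteristic polynomial.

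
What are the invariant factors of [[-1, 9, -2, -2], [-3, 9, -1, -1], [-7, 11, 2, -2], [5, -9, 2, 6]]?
The Jordan structure of A has elementary divisors (x - 4)^3, (x - 4). Arranging the block sizes at each eigenvalue in decreasing order and taking row products gives the invariant factors.

Invariant factors (smallest first, each dividing the next): x - 4, (x - 4)^3.

Check: the last factor (x - 4)^3 is the minimal polynomial, and the product (x - 4)^4 is the characteristic polynomial.

x - 4, (x - 4)^3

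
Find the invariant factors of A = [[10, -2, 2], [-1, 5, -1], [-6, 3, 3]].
The Jordan structure of A has elementary divisors (x - 6)^3. Arranging the block sizes at each eigenvalue in decreasing order and taking row products gives the invariant factors.

Invariant factors (smallest first, each dividing the next): (x - 6)^3.

Check: the last factor (x - 6)^3 is the minimal polynomial, and the product (x - 6)^3 is the characteristic polynomial.

(x - 6)^3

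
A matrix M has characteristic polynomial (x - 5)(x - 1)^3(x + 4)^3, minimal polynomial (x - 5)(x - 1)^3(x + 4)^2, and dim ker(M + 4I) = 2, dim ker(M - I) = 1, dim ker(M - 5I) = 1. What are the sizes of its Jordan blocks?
λ = -4: algebraic multiplicity 3 (exponent in χ_M), largest block size 2 (exponent in m_M), 2 blocks (geometric multiplicity). These force block sizes [2, 1].
λ = 1: algebraic multiplicity 3 (exponent in χ_M), largest block size 3 (exponent in m_M), 1 block (geometric multiplicity). This forces block sizes [3].
λ = 5: algebraic multiplicity 1 (exponent in χ_M), largest block size 1 (exponent in m_M), 1 block (geometric multiplicity). This forces block sizes [1].

Jordan blocks: (-4, 2), (-4, 1), (1, 3), (5, 1)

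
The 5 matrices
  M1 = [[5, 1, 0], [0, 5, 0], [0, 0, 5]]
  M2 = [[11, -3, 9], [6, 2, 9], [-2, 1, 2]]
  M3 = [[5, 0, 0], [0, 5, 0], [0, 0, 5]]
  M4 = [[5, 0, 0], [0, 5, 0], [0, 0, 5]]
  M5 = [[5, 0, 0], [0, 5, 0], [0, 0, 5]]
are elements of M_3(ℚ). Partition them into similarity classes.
Characteristic polynomials: χ_{M1} = (x - 5)^3, χ_{M2} = (x - 5)^3, χ_{M3} = (x - 5)^3, χ_{M4} = (x - 5)^3, χ_{M5} = (x - 5)^3.

{M1, M2}: invariant factors x - 5, (x - 5)^2.

{M3, M4, M5}: invariant factors x - 5, x - 5, x - 5.

Matrices are similar if and only if their invariant-factor lists agree; the partition into similarity classes is {M1, M2}, {M3, M4, M5}.

2 classes: {M1, M2}, {M3, M4, M5}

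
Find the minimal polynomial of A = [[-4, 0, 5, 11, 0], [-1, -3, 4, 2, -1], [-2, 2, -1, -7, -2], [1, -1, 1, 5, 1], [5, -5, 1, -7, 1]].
m_A(x) = (x - 2)^3(x + 4)

The characteristic polynomial factors as (x - 2)^3(x + 4)^2. The minimal polynomial is ∏(x - λ)^{k_λ} where k_λ is the size of the largest Jordan block at λ.

For λ = -4: rank(A + 4I) = 3, and the largest Jordan block has size 1 (the smallest k with rank((A + 4I)^k) = rank((A + 4I)^(k+1))).
For λ = 2: rank(A - 2I) = 4, and the largest Jordan block has size 3 (the smallest k with rank((A - 2I)^k) = rank((A - 2I)^(k+1))).

So m_A(x) = (x - 2)^3(x + 4).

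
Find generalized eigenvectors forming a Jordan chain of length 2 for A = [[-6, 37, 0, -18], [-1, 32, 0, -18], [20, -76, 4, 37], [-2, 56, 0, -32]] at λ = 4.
We seek v_1 ∈ ker((A - 4I)^2) \ ker(A - 4I), then set v_{i+1} = (A - 4I) v_i.

One such chain is v_1 = [[-2, -2, 4, -3]]^T, v_2 = [[0, 0, 1, 0]]^T. Check: (A - 4I) v_2 = [[0, 0, 0, 0]]^T = 0.

v_1 = [[-2, -2, 4, -3]]^T, v_2 = [[0, 0, 1, 0]]^T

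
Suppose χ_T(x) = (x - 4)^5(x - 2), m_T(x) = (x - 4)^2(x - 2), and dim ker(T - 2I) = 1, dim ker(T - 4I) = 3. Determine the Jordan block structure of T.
λ = 2: algebraic multiplicity 1 (exponent in χ_T), largest block size 1 (exponent in m_T), 1 block (geometric multiplicity). This forces block sizes [1].
λ = 4: algebraic multiplicity 5 (exponent in χ_T), largest block size 2 (exponent in m_T), 3 blocks (geometric multiplicity). These force block sizes [2, 2, 1].

Jordan blocks: (2, 1), (4, 2), (4, 2), (4, 1)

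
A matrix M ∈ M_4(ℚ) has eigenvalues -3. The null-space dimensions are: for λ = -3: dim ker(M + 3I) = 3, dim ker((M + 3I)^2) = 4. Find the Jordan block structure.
Jordan blocks: (-3, 2), (-3, 1), (-3, 1)

λ = -3: successive nullity increments [3, 1] count blocks of size ≥ k; block sizes are [2, 1, 1].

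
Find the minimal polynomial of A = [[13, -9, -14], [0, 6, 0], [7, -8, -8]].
The characteristic polynomial factors as (x - 6)^2(x + 1). The minimal polynomial is ∏(x - λ)^{k_λ} where k_λ is the size of the largest Jordan block at λ.

For λ = -1: rank(A + I) = 2, and the largest Jordan block has size 1 (the smallest k with rank((A + I)^k) = rank((A + I)^(k+1))).
For λ = 6: rank(A - 6I) = 2, and the largest Jordan block has size 2 (the smallest k with rank((A - 6I)^k) = rank((A - 6I)^(k+1))).

So m_A(x) = (x - 6)^2(x + 1).

m_A(x) = (x - 6)^2(x + 1)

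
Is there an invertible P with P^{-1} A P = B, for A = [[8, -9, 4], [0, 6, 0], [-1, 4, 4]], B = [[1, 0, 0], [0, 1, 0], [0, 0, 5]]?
No.

trace(A) = 18 but trace(B) = 7. The trace is a similarity invariant, so A and B are not similar.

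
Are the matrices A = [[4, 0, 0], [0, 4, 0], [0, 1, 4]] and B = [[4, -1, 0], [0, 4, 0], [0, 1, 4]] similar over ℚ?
Two matrices over a field are similar if and only if they have the same invariant factors.

Both A and B have characteristic polynomial (x - 4)^3 and minimal polynomial (x - 4)^2. Computing further, both have invariant factors x - 4, (x - 4)^2. Hence A and B are similar.

Yes.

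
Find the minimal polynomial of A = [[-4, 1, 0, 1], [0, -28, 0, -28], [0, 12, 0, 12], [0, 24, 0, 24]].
The characteristic polynomial factors as x^2(x + 4)^2. The minimal polynomial is ∏(x - λ)^{k_λ} where k_λ is the size of the largest Jordan block at λ.

For λ = -4: rank(A + 4I) = 3, and the largest Jordan block has size 2 (the smallest k with rank((A + 4I)^k) = rank((A + 4I)^(k+1))).
For λ = 0: rank(A) = 2, and the largest Jordan block has size 1 (the smallest k with rank(A^k) = rank(A^(k+1))).

So m_A(x) = x(x + 4)^2.

m_A(x) = x(x + 4)^2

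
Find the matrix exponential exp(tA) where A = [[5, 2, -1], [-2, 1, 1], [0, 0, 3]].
e^{tA} = [[(2*t + 1)*e^{3*t}, 2*t*e^{3*t}, -t*e^{3*t}], [-2*t*e^{3*t}, (1 - 2*t)*e^{3*t}, t*e^{3*t}], [0, 0, e^{3*t}]]

A has Jordan form J = [[3, 1, 0], [0, 3, 0], [0, 0, 3]] with A = PJP^{-1}, so e^{tA} = P e^{tJ} P^{-1}.

For a Jordan block J_k(λ), e^{tJ_k(λ)} = e^{λt} · (I + tN + t^2 N^2/2! + ... + t^{k-1} N^{k-1}/(k-1)!) where N is the nilpotent superdiagonal part.

Assembling the blocks and conjugating back gives the entries of e^{tA} as shown above.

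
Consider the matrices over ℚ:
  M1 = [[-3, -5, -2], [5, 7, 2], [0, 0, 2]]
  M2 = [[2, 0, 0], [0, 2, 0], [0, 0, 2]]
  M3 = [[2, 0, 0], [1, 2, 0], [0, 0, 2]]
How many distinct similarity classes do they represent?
2 classes: {M1, M3}, {M2}

Characteristic polynomials: χ_{M1} = (x - 2)^3, χ_{M2} = (x - 2)^3, χ_{M3} = (x - 2)^3.

{M1, M3}: invariant factors x - 2, (x - 2)^2.

{M2}: invariant factors x - 2, x - 2, x - 2.

Matrices are similar if and only if their invariant-factor lists agree; the partition into similarity classes is {M1, M3}, {M2}.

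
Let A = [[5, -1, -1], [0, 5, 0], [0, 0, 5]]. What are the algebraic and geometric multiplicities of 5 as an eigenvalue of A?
The characteristic polynomial is (x - 5)^3, so the factor x - 5 appears with exponent 3: the algebraic multiplicity is 3.

rank(A - 5I) = 1, so the eigenspace has dimension 3 - 1 = 2: the geometric multiplicity is 2.

Since 2 < 3, A is not diagonalizable.

algebraic multiplicity 3, geometric multiplicity 2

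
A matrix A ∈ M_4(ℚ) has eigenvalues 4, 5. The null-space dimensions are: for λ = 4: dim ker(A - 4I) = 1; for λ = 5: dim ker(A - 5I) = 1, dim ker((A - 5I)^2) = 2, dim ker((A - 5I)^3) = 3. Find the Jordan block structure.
Jordan blocks: (4, 1), (5, 3)

λ = 4: successive nullity increments [1] count blocks of size ≥ k; block sizes are [1].
λ = 5: successive nullity increments [1, 1, 1] count blocks of size ≥ k; block sizes are [3].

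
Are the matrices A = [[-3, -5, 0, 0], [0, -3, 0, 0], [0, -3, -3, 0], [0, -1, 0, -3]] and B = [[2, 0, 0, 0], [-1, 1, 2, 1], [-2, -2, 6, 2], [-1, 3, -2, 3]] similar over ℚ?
No.

trace(A) = -12 but trace(B) = 12. The trace is a similarity invariant, so A and B are not similar.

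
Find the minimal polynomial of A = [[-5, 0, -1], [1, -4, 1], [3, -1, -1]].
m_A(x) = (x + 3)^2(x + 4)

The characteristic polynomial factors as (x + 3)^2(x + 4). The minimal polynomial is ∏(x - λ)^{k_λ} where k_λ is the size of the largest Jordan block at λ.

For λ = -4: rank(A + 4I) = 2, and the largest Jordan block has size 1 (the smallest k with rank((A + 4I)^k) = rank((A + 4I)^(k+1))).
For λ = -3: rank(A + 3I) = 2, and the largest Jordan block has size 2 (the smallest k with rank((A + 3I)^k) = rank((A + 3I)^(k+1))).

So m_A(x) = (x + 3)^2(x + 4).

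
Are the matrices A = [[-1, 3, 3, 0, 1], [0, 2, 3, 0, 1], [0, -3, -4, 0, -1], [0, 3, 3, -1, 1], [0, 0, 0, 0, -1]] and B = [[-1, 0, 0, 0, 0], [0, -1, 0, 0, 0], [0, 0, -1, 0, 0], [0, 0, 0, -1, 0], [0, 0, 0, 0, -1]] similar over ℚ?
No.

Both have characteristic polynomial (x + 1)^5, but the minimal polynomial of A is (x + 1)^2 while the minimal polynomial of B is x + 1. The minimal polynomial is a similarity invariant, so A and B are not similar.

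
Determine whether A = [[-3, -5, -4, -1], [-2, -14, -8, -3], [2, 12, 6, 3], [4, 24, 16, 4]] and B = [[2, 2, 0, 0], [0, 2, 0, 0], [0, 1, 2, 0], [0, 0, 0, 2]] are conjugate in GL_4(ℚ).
No.

trace(A) = -7 but trace(B) = 8. The trace is a similarity invariant, so A and B are not similar.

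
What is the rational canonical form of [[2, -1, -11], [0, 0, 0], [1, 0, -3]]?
R = [[0, 0, 0], [1, 0, -5], [0, 1, -1]]

The invariant factors of A (the non-unit diagonal entries of the Smith normal form of xI - A over ℚ[x]) are x(x^2 + x + 5), each dividing the next. The characteristic polynomial is their product, x(x^2 + x + 5).

The rational canonical form is the block-diagonal matrix of companion matrices C(f_i):
R = [[0, 0, 0], [1, 0, -5], [0, 1, -1]].

Note the characteristic polynomial does not split into linear factors over ℚ, so A has no Jordan form over ℚ; the rational canonical form exists over any field.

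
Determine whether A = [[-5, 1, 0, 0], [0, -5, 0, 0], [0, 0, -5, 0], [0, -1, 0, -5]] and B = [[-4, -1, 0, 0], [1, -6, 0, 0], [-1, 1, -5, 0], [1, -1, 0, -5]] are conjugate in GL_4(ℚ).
Yes.

Two matrices over a field are similar if and only if they have the same invariant factors.

Both A and B have characteristic polynomial (x + 5)^4 and minimal polynomial (x + 5)^2. Computing further, both have invariant factors x + 5, x + 5, (x + 5)^2. Hence A and B are similar.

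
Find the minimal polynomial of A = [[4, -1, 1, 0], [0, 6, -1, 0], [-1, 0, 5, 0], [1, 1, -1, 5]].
m_A(x) = (x - 5)^3

The characteristic polynomial factors as (x - 5)^4. The minimal polynomial is ∏(x - λ)^{k_λ} where k_λ is the size of the largest Jordan block at λ.

For λ = 5: rank(A - 5I) = 2, and the largest Jordan block has size 3 (the smallest k with rank((A - 5I)^k) = rank((A - 5I)^(k+1))).

So m_A(x) = (x - 5)^3.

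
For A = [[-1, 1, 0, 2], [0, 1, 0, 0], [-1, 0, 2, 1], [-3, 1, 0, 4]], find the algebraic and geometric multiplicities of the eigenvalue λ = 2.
algebraic multiplicity 2, geometric multiplicity 1

The characteristic polynomial is (x - 2)^2(x - 1)^2, so the factor x - 2 appears with exponent 2: the algebraic multiplicity is 2.

rank(A - 2I) = 3, so the eigenspace has dimension 4 - 3 = 1: the geometric multiplicity is 1.

Since 1 < 2, A is not diagonalizable.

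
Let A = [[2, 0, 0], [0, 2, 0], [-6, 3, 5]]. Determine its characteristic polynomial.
χ_A(x) = (x - 5)(x - 2)^2

xI - A = [[x - 2, 0, 0], [0, x - 2, 0], [6, -3, x - 5]].

Expanding det(xI - A) along the first row:
det(xI - A) = + (x - 2)·det([[x - 2, 0], [-3, x - 5]]) - (0)·det([[0, 0], [6, x - 5]]) + (0)·det([[0, x - 2], [6, -3]]).

Evaluating gives χ_A(x) = x^3 - 9x^2 + 24x - 20 = (x - 5)(x - 2)^2.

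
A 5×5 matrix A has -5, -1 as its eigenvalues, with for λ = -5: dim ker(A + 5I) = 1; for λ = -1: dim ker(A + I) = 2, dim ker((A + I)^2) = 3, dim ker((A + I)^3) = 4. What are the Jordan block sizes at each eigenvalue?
Jordan blocks: (-5, 1), (-1, 3), (-1, 1)

λ = -5: successive nullity increments [1] count blocks of size ≥ k; block sizes are [1].
λ = -1: successive nullity increments [2, 1, 1] count blocks of size ≥ k; block sizes are [3, 1].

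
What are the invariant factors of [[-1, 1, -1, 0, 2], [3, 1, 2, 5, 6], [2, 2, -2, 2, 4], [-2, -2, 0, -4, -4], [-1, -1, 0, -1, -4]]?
x + 2, x + 2, (x + 2)^3

The Jordan structure of A has elementary divisors (x + 2)^3, (x + 2), (x + 2). Arranging the block sizes at each eigenvalue in decreasing order and taking row products gives the invariant factors.

Invariant factors (smallest first, each dividing the next): x + 2, x + 2, (x + 2)^3.

Check: the last factor (x + 2)^3 is the minimal polynomial, and the product (x + 2)^5 is the characteristic polynomial.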